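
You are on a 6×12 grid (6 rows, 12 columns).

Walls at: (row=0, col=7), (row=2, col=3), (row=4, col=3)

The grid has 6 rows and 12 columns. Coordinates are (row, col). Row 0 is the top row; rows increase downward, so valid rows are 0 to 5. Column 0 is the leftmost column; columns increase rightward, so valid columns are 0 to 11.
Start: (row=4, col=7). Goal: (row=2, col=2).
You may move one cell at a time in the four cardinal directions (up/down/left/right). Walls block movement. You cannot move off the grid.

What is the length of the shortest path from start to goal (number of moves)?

BFS from (row=4, col=7) until reaching (row=2, col=2):
  Distance 0: (row=4, col=7)
  Distance 1: (row=3, col=7), (row=4, col=6), (row=4, col=8), (row=5, col=7)
  Distance 2: (row=2, col=7), (row=3, col=6), (row=3, col=8), (row=4, col=5), (row=4, col=9), (row=5, col=6), (row=5, col=8)
  Distance 3: (row=1, col=7), (row=2, col=6), (row=2, col=8), (row=3, col=5), (row=3, col=9), (row=4, col=4), (row=4, col=10), (row=5, col=5), (row=5, col=9)
  Distance 4: (row=1, col=6), (row=1, col=8), (row=2, col=5), (row=2, col=9), (row=3, col=4), (row=3, col=10), (row=4, col=11), (row=5, col=4), (row=5, col=10)
  Distance 5: (row=0, col=6), (row=0, col=8), (row=1, col=5), (row=1, col=9), (row=2, col=4), (row=2, col=10), (row=3, col=3), (row=3, col=11), (row=5, col=3), (row=5, col=11)
  Distance 6: (row=0, col=5), (row=0, col=9), (row=1, col=4), (row=1, col=10), (row=2, col=11), (row=3, col=2), (row=5, col=2)
  Distance 7: (row=0, col=4), (row=0, col=10), (row=1, col=3), (row=1, col=11), (row=2, col=2), (row=3, col=1), (row=4, col=2), (row=5, col=1)  <- goal reached here
One shortest path (7 moves): (row=4, col=7) -> (row=4, col=6) -> (row=4, col=5) -> (row=4, col=4) -> (row=3, col=4) -> (row=3, col=3) -> (row=3, col=2) -> (row=2, col=2)

Answer: Shortest path length: 7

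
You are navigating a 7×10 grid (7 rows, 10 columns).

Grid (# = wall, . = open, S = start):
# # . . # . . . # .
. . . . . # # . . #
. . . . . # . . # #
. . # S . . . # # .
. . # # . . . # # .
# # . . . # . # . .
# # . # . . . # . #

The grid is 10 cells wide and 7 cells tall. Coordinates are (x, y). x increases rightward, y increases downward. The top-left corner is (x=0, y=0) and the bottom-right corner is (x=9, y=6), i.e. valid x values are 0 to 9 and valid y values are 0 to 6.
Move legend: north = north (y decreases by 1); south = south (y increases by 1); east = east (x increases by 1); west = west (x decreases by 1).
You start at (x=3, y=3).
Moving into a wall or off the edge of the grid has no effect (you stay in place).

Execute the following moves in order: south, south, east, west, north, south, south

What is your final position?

Start: (x=3, y=3)
  south (south): blocked, stay at (x=3, y=3)
  south (south): blocked, stay at (x=3, y=3)
  east (east): (x=3, y=3) -> (x=4, y=3)
  west (west): (x=4, y=3) -> (x=3, y=3)
  north (north): (x=3, y=3) -> (x=3, y=2)
  south (south): (x=3, y=2) -> (x=3, y=3)
  south (south): blocked, stay at (x=3, y=3)
Final: (x=3, y=3)

Answer: Final position: (x=3, y=3)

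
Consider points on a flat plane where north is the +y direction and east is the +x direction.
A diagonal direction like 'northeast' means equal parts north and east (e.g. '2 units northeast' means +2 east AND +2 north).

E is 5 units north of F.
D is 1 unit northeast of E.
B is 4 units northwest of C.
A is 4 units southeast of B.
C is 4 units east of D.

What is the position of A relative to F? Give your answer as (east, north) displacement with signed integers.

Answer: A is at (east=5, north=6) relative to F.

Derivation:
Place F at the origin (east=0, north=0).
  E is 5 units north of F: delta (east=+0, north=+5); E at (east=0, north=5).
  D is 1 unit northeast of E: delta (east=+1, north=+1); D at (east=1, north=6).
  C is 4 units east of D: delta (east=+4, north=+0); C at (east=5, north=6).
  B is 4 units northwest of C: delta (east=-4, north=+4); B at (east=1, north=10).
  A is 4 units southeast of B: delta (east=+4, north=-4); A at (east=5, north=6).
Therefore A relative to F: (east=5, north=6).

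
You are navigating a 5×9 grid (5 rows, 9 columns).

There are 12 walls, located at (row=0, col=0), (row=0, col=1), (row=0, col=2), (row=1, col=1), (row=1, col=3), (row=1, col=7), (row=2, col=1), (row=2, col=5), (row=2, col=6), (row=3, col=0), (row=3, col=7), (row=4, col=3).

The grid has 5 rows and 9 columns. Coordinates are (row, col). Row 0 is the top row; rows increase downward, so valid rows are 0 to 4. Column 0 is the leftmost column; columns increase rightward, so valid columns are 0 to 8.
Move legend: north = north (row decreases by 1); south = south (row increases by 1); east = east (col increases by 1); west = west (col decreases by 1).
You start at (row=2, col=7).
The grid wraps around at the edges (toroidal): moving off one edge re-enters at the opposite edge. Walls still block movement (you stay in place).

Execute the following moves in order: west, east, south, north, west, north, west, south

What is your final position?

Answer: Final position: (row=2, col=7)

Derivation:
Start: (row=2, col=7)
  west (west): blocked, stay at (row=2, col=7)
  east (east): (row=2, col=7) -> (row=2, col=8)
  south (south): (row=2, col=8) -> (row=3, col=8)
  north (north): (row=3, col=8) -> (row=2, col=8)
  west (west): (row=2, col=8) -> (row=2, col=7)
  north (north): blocked, stay at (row=2, col=7)
  west (west): blocked, stay at (row=2, col=7)
  south (south): blocked, stay at (row=2, col=7)
Final: (row=2, col=7)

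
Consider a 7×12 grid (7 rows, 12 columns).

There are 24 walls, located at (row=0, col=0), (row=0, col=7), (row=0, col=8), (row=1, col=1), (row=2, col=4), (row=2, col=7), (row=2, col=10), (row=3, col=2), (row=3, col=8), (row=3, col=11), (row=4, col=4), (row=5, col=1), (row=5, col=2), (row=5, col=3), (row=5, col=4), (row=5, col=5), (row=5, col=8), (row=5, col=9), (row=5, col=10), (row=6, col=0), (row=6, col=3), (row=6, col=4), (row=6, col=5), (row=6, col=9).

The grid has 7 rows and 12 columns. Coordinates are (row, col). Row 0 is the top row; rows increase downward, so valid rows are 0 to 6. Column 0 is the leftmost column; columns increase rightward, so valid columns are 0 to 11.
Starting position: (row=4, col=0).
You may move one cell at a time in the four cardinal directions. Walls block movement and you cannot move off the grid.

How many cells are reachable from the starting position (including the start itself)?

BFS flood-fill from (row=4, col=0):
  Distance 0: (row=4, col=0)
  Distance 1: (row=3, col=0), (row=4, col=1), (row=5, col=0)
  Distance 2: (row=2, col=0), (row=3, col=1), (row=4, col=2)
  Distance 3: (row=1, col=0), (row=2, col=1), (row=4, col=3)
  Distance 4: (row=2, col=2), (row=3, col=3)
  Distance 5: (row=1, col=2), (row=2, col=3), (row=3, col=4)
  Distance 6: (row=0, col=2), (row=1, col=3), (row=3, col=5)
  Distance 7: (row=0, col=1), (row=0, col=3), (row=1, col=4), (row=2, col=5), (row=3, col=6), (row=4, col=5)
  Distance 8: (row=0, col=4), (row=1, col=5), (row=2, col=6), (row=3, col=7), (row=4, col=6)
  Distance 9: (row=0, col=5), (row=1, col=6), (row=4, col=7), (row=5, col=6)
  Distance 10: (row=0, col=6), (row=1, col=7), (row=4, col=8), (row=5, col=7), (row=6, col=6)
  Distance 11: (row=1, col=8), (row=4, col=9), (row=6, col=7)
  Distance 12: (row=1, col=9), (row=2, col=8), (row=3, col=9), (row=4, col=10), (row=6, col=8)
  Distance 13: (row=0, col=9), (row=1, col=10), (row=2, col=9), (row=3, col=10), (row=4, col=11)
  Distance 14: (row=0, col=10), (row=1, col=11), (row=5, col=11)
  Distance 15: (row=0, col=11), (row=2, col=11), (row=6, col=11)
  Distance 16: (row=6, col=10)
Total reachable: 58 (grid has 60 open cells total)

Answer: Reachable cells: 58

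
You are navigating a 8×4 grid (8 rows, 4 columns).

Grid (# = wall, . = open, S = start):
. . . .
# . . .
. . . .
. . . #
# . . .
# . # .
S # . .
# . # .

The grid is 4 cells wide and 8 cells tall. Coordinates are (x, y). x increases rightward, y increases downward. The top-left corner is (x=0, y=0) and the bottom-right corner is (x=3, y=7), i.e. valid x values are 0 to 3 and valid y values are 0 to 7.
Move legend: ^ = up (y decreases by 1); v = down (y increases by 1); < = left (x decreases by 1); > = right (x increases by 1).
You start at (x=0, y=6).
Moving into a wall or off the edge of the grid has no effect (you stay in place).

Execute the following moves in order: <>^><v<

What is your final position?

Start: (x=0, y=6)
  < (left): blocked, stay at (x=0, y=6)
  > (right): blocked, stay at (x=0, y=6)
  ^ (up): blocked, stay at (x=0, y=6)
  > (right): blocked, stay at (x=0, y=6)
  < (left): blocked, stay at (x=0, y=6)
  v (down): blocked, stay at (x=0, y=6)
  < (left): blocked, stay at (x=0, y=6)
Final: (x=0, y=6)

Answer: Final position: (x=0, y=6)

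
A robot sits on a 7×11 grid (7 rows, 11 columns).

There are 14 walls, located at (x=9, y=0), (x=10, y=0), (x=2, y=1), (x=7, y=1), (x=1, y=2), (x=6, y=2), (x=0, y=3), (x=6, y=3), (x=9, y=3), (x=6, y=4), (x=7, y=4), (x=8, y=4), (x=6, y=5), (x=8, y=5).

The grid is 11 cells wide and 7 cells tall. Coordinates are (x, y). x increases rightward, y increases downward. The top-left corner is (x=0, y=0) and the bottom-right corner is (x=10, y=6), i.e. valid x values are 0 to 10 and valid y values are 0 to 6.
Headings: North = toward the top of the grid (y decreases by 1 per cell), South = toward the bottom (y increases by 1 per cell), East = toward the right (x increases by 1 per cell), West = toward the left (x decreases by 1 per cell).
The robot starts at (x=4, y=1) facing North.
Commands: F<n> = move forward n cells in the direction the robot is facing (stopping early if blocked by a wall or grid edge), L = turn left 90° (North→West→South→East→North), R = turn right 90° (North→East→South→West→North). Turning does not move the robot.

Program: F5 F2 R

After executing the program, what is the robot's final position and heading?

Start: (x=4, y=1), facing North
  F5: move forward 1/5 (blocked), now at (x=4, y=0)
  F2: move forward 0/2 (blocked), now at (x=4, y=0)
  R: turn right, now facing East
Final: (x=4, y=0), facing East

Answer: Final position: (x=4, y=0), facing East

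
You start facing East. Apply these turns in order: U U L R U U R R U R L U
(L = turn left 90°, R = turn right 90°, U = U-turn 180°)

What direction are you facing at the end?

Start: East
  U (U-turn (180°)) -> West
  U (U-turn (180°)) -> East
  L (left (90° counter-clockwise)) -> North
  R (right (90° clockwise)) -> East
  U (U-turn (180°)) -> West
  U (U-turn (180°)) -> East
  R (right (90° clockwise)) -> South
  R (right (90° clockwise)) -> West
  U (U-turn (180°)) -> East
  R (right (90° clockwise)) -> South
  L (left (90° counter-clockwise)) -> East
  U (U-turn (180°)) -> West
Final: West

Answer: Final heading: West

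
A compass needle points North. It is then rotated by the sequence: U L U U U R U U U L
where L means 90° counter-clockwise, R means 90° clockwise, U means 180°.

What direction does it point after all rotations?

Answer: Final heading: East

Derivation:
Start: North
  U (U-turn (180°)) -> South
  L (left (90° counter-clockwise)) -> East
  U (U-turn (180°)) -> West
  U (U-turn (180°)) -> East
  U (U-turn (180°)) -> West
  R (right (90° clockwise)) -> North
  U (U-turn (180°)) -> South
  U (U-turn (180°)) -> North
  U (U-turn (180°)) -> South
  L (left (90° counter-clockwise)) -> East
Final: East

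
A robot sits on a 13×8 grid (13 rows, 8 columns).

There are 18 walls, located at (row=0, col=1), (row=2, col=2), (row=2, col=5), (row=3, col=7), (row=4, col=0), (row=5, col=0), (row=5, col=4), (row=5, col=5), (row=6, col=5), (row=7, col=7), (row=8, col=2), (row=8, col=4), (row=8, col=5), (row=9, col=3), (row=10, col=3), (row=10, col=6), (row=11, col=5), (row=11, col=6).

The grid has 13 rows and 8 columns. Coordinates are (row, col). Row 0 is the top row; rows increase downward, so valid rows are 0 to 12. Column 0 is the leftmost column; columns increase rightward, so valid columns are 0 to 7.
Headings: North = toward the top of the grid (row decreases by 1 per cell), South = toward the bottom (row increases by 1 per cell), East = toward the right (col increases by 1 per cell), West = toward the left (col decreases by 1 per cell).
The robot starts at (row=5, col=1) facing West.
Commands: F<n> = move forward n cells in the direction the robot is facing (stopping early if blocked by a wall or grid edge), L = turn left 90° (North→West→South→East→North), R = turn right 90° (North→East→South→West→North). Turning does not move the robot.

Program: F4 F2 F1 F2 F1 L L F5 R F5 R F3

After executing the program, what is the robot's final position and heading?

Answer: Final position: (row=8, col=3), facing West

Derivation:
Start: (row=5, col=1), facing West
  F4: move forward 0/4 (blocked), now at (row=5, col=1)
  F2: move forward 0/2 (blocked), now at (row=5, col=1)
  F1: move forward 0/1 (blocked), now at (row=5, col=1)
  F2: move forward 0/2 (blocked), now at (row=5, col=1)
  F1: move forward 0/1 (blocked), now at (row=5, col=1)
  L: turn left, now facing South
  L: turn left, now facing East
  F5: move forward 2/5 (blocked), now at (row=5, col=3)
  R: turn right, now facing South
  F5: move forward 3/5 (blocked), now at (row=8, col=3)
  R: turn right, now facing West
  F3: move forward 0/3 (blocked), now at (row=8, col=3)
Final: (row=8, col=3), facing West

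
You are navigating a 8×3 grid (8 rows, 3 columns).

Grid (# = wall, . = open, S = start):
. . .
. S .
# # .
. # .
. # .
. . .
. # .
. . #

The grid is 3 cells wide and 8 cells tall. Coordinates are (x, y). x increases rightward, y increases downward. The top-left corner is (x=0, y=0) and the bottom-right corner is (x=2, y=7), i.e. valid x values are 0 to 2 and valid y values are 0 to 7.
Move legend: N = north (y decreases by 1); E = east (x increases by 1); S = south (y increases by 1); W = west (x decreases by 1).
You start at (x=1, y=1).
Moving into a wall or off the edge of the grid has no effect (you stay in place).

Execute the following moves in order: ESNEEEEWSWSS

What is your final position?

Start: (x=1, y=1)
  E (east): (x=1, y=1) -> (x=2, y=1)
  S (south): (x=2, y=1) -> (x=2, y=2)
  N (north): (x=2, y=2) -> (x=2, y=1)
  [×4]E (east): blocked, stay at (x=2, y=1)
  W (west): (x=2, y=1) -> (x=1, y=1)
  S (south): blocked, stay at (x=1, y=1)
  W (west): (x=1, y=1) -> (x=0, y=1)
  S (south): blocked, stay at (x=0, y=1)
  S (south): blocked, stay at (x=0, y=1)
Final: (x=0, y=1)

Answer: Final position: (x=0, y=1)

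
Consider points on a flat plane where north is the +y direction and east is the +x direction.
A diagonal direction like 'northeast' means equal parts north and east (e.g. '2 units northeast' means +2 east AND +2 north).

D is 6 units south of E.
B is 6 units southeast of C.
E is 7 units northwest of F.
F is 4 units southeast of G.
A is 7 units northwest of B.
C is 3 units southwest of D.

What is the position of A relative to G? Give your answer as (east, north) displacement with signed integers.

Place G at the origin (east=0, north=0).
  F is 4 units southeast of G: delta (east=+4, north=-4); F at (east=4, north=-4).
  E is 7 units northwest of F: delta (east=-7, north=+7); E at (east=-3, north=3).
  D is 6 units south of E: delta (east=+0, north=-6); D at (east=-3, north=-3).
  C is 3 units southwest of D: delta (east=-3, north=-3); C at (east=-6, north=-6).
  B is 6 units southeast of C: delta (east=+6, north=-6); B at (east=0, north=-12).
  A is 7 units northwest of B: delta (east=-7, north=+7); A at (east=-7, north=-5).
Therefore A relative to G: (east=-7, north=-5).

Answer: A is at (east=-7, north=-5) relative to G.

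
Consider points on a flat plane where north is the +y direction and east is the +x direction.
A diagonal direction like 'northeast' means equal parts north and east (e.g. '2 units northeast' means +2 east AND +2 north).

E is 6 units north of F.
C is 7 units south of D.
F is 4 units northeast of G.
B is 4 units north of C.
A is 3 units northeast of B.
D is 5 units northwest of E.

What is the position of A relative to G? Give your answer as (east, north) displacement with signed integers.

Answer: A is at (east=2, north=15) relative to G.

Derivation:
Place G at the origin (east=0, north=0).
  F is 4 units northeast of G: delta (east=+4, north=+4); F at (east=4, north=4).
  E is 6 units north of F: delta (east=+0, north=+6); E at (east=4, north=10).
  D is 5 units northwest of E: delta (east=-5, north=+5); D at (east=-1, north=15).
  C is 7 units south of D: delta (east=+0, north=-7); C at (east=-1, north=8).
  B is 4 units north of C: delta (east=+0, north=+4); B at (east=-1, north=12).
  A is 3 units northeast of B: delta (east=+3, north=+3); A at (east=2, north=15).
Therefore A relative to G: (east=2, north=15).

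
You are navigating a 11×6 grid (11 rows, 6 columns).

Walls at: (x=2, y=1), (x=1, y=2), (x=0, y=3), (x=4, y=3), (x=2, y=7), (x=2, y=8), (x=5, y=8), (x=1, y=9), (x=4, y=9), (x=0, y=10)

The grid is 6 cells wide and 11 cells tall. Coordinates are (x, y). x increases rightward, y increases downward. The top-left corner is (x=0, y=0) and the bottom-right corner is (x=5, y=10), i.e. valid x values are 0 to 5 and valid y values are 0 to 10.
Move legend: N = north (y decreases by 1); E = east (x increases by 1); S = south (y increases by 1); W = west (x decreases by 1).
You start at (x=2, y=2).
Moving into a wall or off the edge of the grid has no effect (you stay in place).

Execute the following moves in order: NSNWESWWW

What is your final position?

Answer: Final position: (x=1, y=3)

Derivation:
Start: (x=2, y=2)
  N (north): blocked, stay at (x=2, y=2)
  S (south): (x=2, y=2) -> (x=2, y=3)
  N (north): (x=2, y=3) -> (x=2, y=2)
  W (west): blocked, stay at (x=2, y=2)
  E (east): (x=2, y=2) -> (x=3, y=2)
  S (south): (x=3, y=2) -> (x=3, y=3)
  W (west): (x=3, y=3) -> (x=2, y=3)
  W (west): (x=2, y=3) -> (x=1, y=3)
  W (west): blocked, stay at (x=1, y=3)
Final: (x=1, y=3)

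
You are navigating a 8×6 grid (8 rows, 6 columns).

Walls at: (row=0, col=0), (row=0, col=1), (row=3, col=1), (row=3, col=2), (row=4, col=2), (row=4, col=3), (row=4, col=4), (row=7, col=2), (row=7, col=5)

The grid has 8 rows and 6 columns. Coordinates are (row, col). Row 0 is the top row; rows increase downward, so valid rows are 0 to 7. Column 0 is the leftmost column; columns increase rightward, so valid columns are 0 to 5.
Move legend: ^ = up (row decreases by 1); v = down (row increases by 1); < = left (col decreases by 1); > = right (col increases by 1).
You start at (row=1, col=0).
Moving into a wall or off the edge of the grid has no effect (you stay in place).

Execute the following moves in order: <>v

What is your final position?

Start: (row=1, col=0)
  < (left): blocked, stay at (row=1, col=0)
  > (right): (row=1, col=0) -> (row=1, col=1)
  v (down): (row=1, col=1) -> (row=2, col=1)
Final: (row=2, col=1)

Answer: Final position: (row=2, col=1)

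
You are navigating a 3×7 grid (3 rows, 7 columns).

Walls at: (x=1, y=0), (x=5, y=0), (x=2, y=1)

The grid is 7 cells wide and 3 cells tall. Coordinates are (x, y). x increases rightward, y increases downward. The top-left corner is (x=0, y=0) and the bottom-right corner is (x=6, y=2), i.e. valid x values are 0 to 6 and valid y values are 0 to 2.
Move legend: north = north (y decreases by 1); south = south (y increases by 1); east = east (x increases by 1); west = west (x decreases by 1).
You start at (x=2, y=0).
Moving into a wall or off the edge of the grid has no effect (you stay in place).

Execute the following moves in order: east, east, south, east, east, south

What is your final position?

Answer: Final position: (x=6, y=2)

Derivation:
Start: (x=2, y=0)
  east (east): (x=2, y=0) -> (x=3, y=0)
  east (east): (x=3, y=0) -> (x=4, y=0)
  south (south): (x=4, y=0) -> (x=4, y=1)
  east (east): (x=4, y=1) -> (x=5, y=1)
  east (east): (x=5, y=1) -> (x=6, y=1)
  south (south): (x=6, y=1) -> (x=6, y=2)
Final: (x=6, y=2)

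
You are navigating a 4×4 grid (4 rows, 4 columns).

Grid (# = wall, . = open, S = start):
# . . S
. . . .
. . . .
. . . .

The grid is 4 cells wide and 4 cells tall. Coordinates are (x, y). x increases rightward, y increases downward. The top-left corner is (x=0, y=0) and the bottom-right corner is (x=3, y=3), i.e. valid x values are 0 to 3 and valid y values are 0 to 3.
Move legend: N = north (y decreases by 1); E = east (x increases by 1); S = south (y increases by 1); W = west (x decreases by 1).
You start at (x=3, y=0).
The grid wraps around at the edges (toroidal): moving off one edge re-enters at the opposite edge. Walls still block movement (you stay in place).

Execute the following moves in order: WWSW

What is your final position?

Start: (x=3, y=0)
  W (west): (x=3, y=0) -> (x=2, y=0)
  W (west): (x=2, y=0) -> (x=1, y=0)
  S (south): (x=1, y=0) -> (x=1, y=1)
  W (west): (x=1, y=1) -> (x=0, y=1)
Final: (x=0, y=1)

Answer: Final position: (x=0, y=1)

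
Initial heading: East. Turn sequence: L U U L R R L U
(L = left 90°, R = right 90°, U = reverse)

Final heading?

Answer: Final heading: South

Derivation:
Start: East
  L (left (90° counter-clockwise)) -> North
  U (U-turn (180°)) -> South
  U (U-turn (180°)) -> North
  L (left (90° counter-clockwise)) -> West
  R (right (90° clockwise)) -> North
  R (right (90° clockwise)) -> East
  L (left (90° counter-clockwise)) -> North
  U (U-turn (180°)) -> South
Final: South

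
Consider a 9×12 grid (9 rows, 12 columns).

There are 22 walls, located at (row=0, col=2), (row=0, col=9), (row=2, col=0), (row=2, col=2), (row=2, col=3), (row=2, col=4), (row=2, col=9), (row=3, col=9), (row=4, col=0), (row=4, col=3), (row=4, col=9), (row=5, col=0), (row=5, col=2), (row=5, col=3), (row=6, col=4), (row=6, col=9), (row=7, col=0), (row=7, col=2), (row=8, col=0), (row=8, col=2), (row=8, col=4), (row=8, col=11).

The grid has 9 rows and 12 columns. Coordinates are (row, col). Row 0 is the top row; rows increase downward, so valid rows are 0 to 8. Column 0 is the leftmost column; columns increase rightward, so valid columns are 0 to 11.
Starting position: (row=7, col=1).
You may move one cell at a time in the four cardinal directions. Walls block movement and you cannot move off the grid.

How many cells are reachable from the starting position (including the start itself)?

Answer: Reachable cells: 86

Derivation:
BFS flood-fill from (row=7, col=1):
  Distance 0: (row=7, col=1)
  Distance 1: (row=6, col=1), (row=8, col=1)
  Distance 2: (row=5, col=1), (row=6, col=0), (row=6, col=2)
  Distance 3: (row=4, col=1), (row=6, col=3)
  Distance 4: (row=3, col=1), (row=4, col=2), (row=7, col=3)
  Distance 5: (row=2, col=1), (row=3, col=0), (row=3, col=2), (row=7, col=4), (row=8, col=3)
  Distance 6: (row=1, col=1), (row=3, col=3), (row=7, col=5)
  Distance 7: (row=0, col=1), (row=1, col=0), (row=1, col=2), (row=3, col=4), (row=6, col=5), (row=7, col=6), (row=8, col=5)
  Distance 8: (row=0, col=0), (row=1, col=3), (row=3, col=5), (row=4, col=4), (row=5, col=5), (row=6, col=6), (row=7, col=7), (row=8, col=6)
  Distance 9: (row=0, col=3), (row=1, col=4), (row=2, col=5), (row=3, col=6), (row=4, col=5), (row=5, col=4), (row=5, col=6), (row=6, col=7), (row=7, col=8), (row=8, col=7)
  Distance 10: (row=0, col=4), (row=1, col=5), (row=2, col=6), (row=3, col=7), (row=4, col=6), (row=5, col=7), (row=6, col=8), (row=7, col=9), (row=8, col=8)
  Distance 11: (row=0, col=5), (row=1, col=6), (row=2, col=7), (row=3, col=8), (row=4, col=7), (row=5, col=8), (row=7, col=10), (row=8, col=9)
  Distance 12: (row=0, col=6), (row=1, col=7), (row=2, col=8), (row=4, col=8), (row=5, col=9), (row=6, col=10), (row=7, col=11), (row=8, col=10)
  Distance 13: (row=0, col=7), (row=1, col=8), (row=5, col=10), (row=6, col=11)
  Distance 14: (row=0, col=8), (row=1, col=9), (row=4, col=10), (row=5, col=11)
  Distance 15: (row=1, col=10), (row=3, col=10), (row=4, col=11)
  Distance 16: (row=0, col=10), (row=1, col=11), (row=2, col=10), (row=3, col=11)
  Distance 17: (row=0, col=11), (row=2, col=11)
Total reachable: 86 (grid has 86 open cells total)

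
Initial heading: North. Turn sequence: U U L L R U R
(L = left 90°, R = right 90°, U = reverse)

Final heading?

Answer: Final heading: South

Derivation:
Start: North
  U (U-turn (180°)) -> South
  U (U-turn (180°)) -> North
  L (left (90° counter-clockwise)) -> West
  L (left (90° counter-clockwise)) -> South
  R (right (90° clockwise)) -> West
  U (U-turn (180°)) -> East
  R (right (90° clockwise)) -> South
Final: South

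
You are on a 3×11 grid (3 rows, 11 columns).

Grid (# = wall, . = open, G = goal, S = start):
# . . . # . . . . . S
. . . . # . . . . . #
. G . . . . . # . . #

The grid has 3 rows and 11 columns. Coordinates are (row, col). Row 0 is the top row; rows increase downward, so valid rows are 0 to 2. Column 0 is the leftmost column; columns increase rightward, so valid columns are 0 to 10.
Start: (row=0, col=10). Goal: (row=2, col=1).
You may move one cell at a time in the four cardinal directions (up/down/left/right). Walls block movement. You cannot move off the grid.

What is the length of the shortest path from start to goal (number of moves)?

Answer: Shortest path length: 11

Derivation:
BFS from (row=0, col=10) until reaching (row=2, col=1):
  Distance 0: (row=0, col=10)
  Distance 1: (row=0, col=9)
  Distance 2: (row=0, col=8), (row=1, col=9)
  Distance 3: (row=0, col=7), (row=1, col=8), (row=2, col=9)
  Distance 4: (row=0, col=6), (row=1, col=7), (row=2, col=8)
  Distance 5: (row=0, col=5), (row=1, col=6)
  Distance 6: (row=1, col=5), (row=2, col=6)
  Distance 7: (row=2, col=5)
  Distance 8: (row=2, col=4)
  Distance 9: (row=2, col=3)
  Distance 10: (row=1, col=3), (row=2, col=2)
  Distance 11: (row=0, col=3), (row=1, col=2), (row=2, col=1)  <- goal reached here
One shortest path (11 moves): (row=0, col=10) -> (row=0, col=9) -> (row=0, col=8) -> (row=0, col=7) -> (row=0, col=6) -> (row=0, col=5) -> (row=1, col=5) -> (row=2, col=5) -> (row=2, col=4) -> (row=2, col=3) -> (row=2, col=2) -> (row=2, col=1)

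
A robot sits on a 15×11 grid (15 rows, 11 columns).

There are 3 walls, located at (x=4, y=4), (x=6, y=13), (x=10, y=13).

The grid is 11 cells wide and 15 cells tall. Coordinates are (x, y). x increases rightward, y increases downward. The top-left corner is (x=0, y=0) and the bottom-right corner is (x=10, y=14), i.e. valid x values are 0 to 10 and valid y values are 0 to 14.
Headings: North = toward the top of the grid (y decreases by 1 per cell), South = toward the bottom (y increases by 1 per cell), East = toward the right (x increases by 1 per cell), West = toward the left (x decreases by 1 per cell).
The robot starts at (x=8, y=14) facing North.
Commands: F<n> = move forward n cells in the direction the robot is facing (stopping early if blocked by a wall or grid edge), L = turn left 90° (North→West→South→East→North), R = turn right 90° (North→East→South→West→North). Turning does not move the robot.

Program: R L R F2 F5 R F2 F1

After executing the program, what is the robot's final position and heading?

Start: (x=8, y=14), facing North
  R: turn right, now facing East
  L: turn left, now facing North
  R: turn right, now facing East
  F2: move forward 2, now at (x=10, y=14)
  F5: move forward 0/5 (blocked), now at (x=10, y=14)
  R: turn right, now facing South
  F2: move forward 0/2 (blocked), now at (x=10, y=14)
  F1: move forward 0/1 (blocked), now at (x=10, y=14)
Final: (x=10, y=14), facing South

Answer: Final position: (x=10, y=14), facing South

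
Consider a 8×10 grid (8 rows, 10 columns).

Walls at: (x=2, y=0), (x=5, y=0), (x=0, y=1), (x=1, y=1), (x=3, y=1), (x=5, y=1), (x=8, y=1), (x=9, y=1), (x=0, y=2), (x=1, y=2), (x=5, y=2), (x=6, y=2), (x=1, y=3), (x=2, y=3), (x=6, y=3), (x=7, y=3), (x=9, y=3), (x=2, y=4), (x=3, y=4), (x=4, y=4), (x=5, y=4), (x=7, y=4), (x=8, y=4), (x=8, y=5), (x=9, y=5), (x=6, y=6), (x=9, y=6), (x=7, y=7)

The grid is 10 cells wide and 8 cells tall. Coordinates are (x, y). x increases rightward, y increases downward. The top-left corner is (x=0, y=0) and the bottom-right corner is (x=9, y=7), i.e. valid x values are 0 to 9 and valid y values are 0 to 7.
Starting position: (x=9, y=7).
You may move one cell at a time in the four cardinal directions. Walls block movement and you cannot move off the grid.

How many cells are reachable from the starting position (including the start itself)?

BFS flood-fill from (x=9, y=7):
  Distance 0: (x=9, y=7)
  Distance 1: (x=8, y=7)
  Distance 2: (x=8, y=6)
  Distance 3: (x=7, y=6)
  Distance 4: (x=7, y=5)
  Distance 5: (x=6, y=5)
  Distance 6: (x=6, y=4), (x=5, y=5)
  Distance 7: (x=4, y=5), (x=5, y=6)
  Distance 8: (x=3, y=5), (x=4, y=6), (x=5, y=7)
  Distance 9: (x=2, y=5), (x=3, y=6), (x=4, y=7), (x=6, y=7)
  Distance 10: (x=1, y=5), (x=2, y=6), (x=3, y=7)
  Distance 11: (x=1, y=4), (x=0, y=5), (x=1, y=6), (x=2, y=7)
  Distance 12: (x=0, y=4), (x=0, y=6), (x=1, y=7)
  Distance 13: (x=0, y=3), (x=0, y=7)
Total reachable: 29 (grid has 52 open cells total)

Answer: Reachable cells: 29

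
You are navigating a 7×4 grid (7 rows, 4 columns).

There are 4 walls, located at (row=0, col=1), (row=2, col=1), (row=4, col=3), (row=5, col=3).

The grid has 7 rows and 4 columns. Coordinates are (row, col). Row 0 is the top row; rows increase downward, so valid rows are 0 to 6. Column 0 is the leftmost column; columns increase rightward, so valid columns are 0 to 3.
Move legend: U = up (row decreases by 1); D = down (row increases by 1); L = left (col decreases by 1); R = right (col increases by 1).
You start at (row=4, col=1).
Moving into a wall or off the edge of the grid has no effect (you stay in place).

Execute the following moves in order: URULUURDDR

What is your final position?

Answer: Final position: (row=2, col=3)

Derivation:
Start: (row=4, col=1)
  U (up): (row=4, col=1) -> (row=3, col=1)
  R (right): (row=3, col=1) -> (row=3, col=2)
  U (up): (row=3, col=2) -> (row=2, col=2)
  L (left): blocked, stay at (row=2, col=2)
  U (up): (row=2, col=2) -> (row=1, col=2)
  U (up): (row=1, col=2) -> (row=0, col=2)
  R (right): (row=0, col=2) -> (row=0, col=3)
  D (down): (row=0, col=3) -> (row=1, col=3)
  D (down): (row=1, col=3) -> (row=2, col=3)
  R (right): blocked, stay at (row=2, col=3)
Final: (row=2, col=3)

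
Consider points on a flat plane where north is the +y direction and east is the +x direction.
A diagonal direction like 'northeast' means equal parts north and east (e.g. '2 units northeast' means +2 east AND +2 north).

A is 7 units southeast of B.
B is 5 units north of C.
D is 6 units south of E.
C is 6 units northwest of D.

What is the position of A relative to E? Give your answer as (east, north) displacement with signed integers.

Place E at the origin (east=0, north=0).
  D is 6 units south of E: delta (east=+0, north=-6); D at (east=0, north=-6).
  C is 6 units northwest of D: delta (east=-6, north=+6); C at (east=-6, north=0).
  B is 5 units north of C: delta (east=+0, north=+5); B at (east=-6, north=5).
  A is 7 units southeast of B: delta (east=+7, north=-7); A at (east=1, north=-2).
Therefore A relative to E: (east=1, north=-2).

Answer: A is at (east=1, north=-2) relative to E.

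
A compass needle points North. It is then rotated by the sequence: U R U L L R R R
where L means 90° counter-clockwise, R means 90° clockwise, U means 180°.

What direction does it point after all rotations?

Answer: Final heading: South

Derivation:
Start: North
  U (U-turn (180°)) -> South
  R (right (90° clockwise)) -> West
  U (U-turn (180°)) -> East
  L (left (90° counter-clockwise)) -> North
  L (left (90° counter-clockwise)) -> West
  R (right (90° clockwise)) -> North
  R (right (90° clockwise)) -> East
  R (right (90° clockwise)) -> South
Final: South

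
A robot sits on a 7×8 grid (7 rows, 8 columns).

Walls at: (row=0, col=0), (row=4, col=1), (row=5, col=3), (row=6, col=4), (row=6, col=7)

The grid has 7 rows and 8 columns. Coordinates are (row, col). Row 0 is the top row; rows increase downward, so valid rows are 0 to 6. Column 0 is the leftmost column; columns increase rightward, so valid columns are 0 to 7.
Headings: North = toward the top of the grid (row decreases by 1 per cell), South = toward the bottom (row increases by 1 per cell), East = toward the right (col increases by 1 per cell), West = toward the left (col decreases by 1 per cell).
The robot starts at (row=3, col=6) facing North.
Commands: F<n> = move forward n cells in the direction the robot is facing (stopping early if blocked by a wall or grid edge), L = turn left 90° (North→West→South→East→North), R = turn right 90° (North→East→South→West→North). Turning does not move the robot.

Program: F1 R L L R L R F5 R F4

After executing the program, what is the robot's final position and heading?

Answer: Final position: (row=0, col=7), facing East

Derivation:
Start: (row=3, col=6), facing North
  F1: move forward 1, now at (row=2, col=6)
  R: turn right, now facing East
  L: turn left, now facing North
  L: turn left, now facing West
  R: turn right, now facing North
  L: turn left, now facing West
  R: turn right, now facing North
  F5: move forward 2/5 (blocked), now at (row=0, col=6)
  R: turn right, now facing East
  F4: move forward 1/4 (blocked), now at (row=0, col=7)
Final: (row=0, col=7), facing East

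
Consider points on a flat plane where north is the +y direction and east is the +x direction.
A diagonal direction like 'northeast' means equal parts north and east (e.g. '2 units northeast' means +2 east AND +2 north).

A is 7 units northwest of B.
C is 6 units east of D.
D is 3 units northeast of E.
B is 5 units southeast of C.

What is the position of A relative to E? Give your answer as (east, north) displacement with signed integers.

Place E at the origin (east=0, north=0).
  D is 3 units northeast of E: delta (east=+3, north=+3); D at (east=3, north=3).
  C is 6 units east of D: delta (east=+6, north=+0); C at (east=9, north=3).
  B is 5 units southeast of C: delta (east=+5, north=-5); B at (east=14, north=-2).
  A is 7 units northwest of B: delta (east=-7, north=+7); A at (east=7, north=5).
Therefore A relative to E: (east=7, north=5).

Answer: A is at (east=7, north=5) relative to E.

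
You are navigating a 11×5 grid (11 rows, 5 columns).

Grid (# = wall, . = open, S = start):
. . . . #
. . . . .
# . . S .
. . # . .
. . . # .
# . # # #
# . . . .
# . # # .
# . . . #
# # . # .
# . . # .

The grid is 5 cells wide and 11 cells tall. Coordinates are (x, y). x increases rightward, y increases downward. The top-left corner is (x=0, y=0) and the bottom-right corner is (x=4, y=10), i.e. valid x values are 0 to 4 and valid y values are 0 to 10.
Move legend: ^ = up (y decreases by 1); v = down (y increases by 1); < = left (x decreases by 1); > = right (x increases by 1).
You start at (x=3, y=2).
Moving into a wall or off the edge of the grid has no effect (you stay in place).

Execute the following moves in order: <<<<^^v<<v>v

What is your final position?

Answer: Final position: (x=1, y=2)

Derivation:
Start: (x=3, y=2)
  < (left): (x=3, y=2) -> (x=2, y=2)
  < (left): (x=2, y=2) -> (x=1, y=2)
  < (left): blocked, stay at (x=1, y=2)
  < (left): blocked, stay at (x=1, y=2)
  ^ (up): (x=1, y=2) -> (x=1, y=1)
  ^ (up): (x=1, y=1) -> (x=1, y=0)
  v (down): (x=1, y=0) -> (x=1, y=1)
  < (left): (x=1, y=1) -> (x=0, y=1)
  < (left): blocked, stay at (x=0, y=1)
  v (down): blocked, stay at (x=0, y=1)
  > (right): (x=0, y=1) -> (x=1, y=1)
  v (down): (x=1, y=1) -> (x=1, y=2)
Final: (x=1, y=2)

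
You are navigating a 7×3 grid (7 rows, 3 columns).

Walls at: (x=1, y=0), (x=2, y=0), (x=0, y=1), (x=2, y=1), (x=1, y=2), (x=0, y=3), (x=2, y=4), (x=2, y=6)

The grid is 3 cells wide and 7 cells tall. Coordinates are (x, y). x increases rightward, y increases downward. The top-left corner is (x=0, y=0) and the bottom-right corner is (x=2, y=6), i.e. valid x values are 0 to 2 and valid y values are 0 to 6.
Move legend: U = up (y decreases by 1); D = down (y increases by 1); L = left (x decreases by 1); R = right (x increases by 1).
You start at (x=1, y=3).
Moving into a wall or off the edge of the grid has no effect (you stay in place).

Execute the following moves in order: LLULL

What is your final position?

Start: (x=1, y=3)
  L (left): blocked, stay at (x=1, y=3)
  L (left): blocked, stay at (x=1, y=3)
  U (up): blocked, stay at (x=1, y=3)
  L (left): blocked, stay at (x=1, y=3)
  L (left): blocked, stay at (x=1, y=3)
Final: (x=1, y=3)

Answer: Final position: (x=1, y=3)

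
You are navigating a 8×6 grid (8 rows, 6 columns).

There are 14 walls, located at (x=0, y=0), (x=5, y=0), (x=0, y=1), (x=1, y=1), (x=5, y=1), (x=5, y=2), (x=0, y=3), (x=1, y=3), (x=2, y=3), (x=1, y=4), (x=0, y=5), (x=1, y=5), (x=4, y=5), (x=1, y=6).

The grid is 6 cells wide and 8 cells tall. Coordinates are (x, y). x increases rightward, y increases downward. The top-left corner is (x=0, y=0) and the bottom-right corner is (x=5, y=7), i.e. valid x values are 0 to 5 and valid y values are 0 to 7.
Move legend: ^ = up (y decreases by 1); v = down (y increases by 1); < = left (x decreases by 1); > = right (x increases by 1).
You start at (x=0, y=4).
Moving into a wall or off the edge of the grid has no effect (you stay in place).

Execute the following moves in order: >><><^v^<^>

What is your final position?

Start: (x=0, y=4)
  > (right): blocked, stay at (x=0, y=4)
  > (right): blocked, stay at (x=0, y=4)
  < (left): blocked, stay at (x=0, y=4)
  > (right): blocked, stay at (x=0, y=4)
  < (left): blocked, stay at (x=0, y=4)
  ^ (up): blocked, stay at (x=0, y=4)
  v (down): blocked, stay at (x=0, y=4)
  ^ (up): blocked, stay at (x=0, y=4)
  < (left): blocked, stay at (x=0, y=4)
  ^ (up): blocked, stay at (x=0, y=4)
  > (right): blocked, stay at (x=0, y=4)
Final: (x=0, y=4)

Answer: Final position: (x=0, y=4)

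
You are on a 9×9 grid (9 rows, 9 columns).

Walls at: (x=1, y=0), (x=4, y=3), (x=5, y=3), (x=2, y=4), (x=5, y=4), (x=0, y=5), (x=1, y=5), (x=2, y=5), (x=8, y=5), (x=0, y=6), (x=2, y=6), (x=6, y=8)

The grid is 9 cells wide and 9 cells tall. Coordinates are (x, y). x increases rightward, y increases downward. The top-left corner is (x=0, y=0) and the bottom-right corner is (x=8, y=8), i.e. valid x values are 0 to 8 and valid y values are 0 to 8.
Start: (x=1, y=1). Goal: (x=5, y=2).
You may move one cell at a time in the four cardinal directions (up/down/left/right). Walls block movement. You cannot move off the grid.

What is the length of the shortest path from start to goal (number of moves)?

Answer: Shortest path length: 5

Derivation:
BFS from (x=1, y=1) until reaching (x=5, y=2):
  Distance 0: (x=1, y=1)
  Distance 1: (x=0, y=1), (x=2, y=1), (x=1, y=2)
  Distance 2: (x=0, y=0), (x=2, y=0), (x=3, y=1), (x=0, y=2), (x=2, y=2), (x=1, y=3)
  Distance 3: (x=3, y=0), (x=4, y=1), (x=3, y=2), (x=0, y=3), (x=2, y=3), (x=1, y=4)
  Distance 4: (x=4, y=0), (x=5, y=1), (x=4, y=2), (x=3, y=3), (x=0, y=4)
  Distance 5: (x=5, y=0), (x=6, y=1), (x=5, y=2), (x=3, y=4)  <- goal reached here
One shortest path (5 moves): (x=1, y=1) -> (x=2, y=1) -> (x=3, y=1) -> (x=4, y=1) -> (x=5, y=1) -> (x=5, y=2)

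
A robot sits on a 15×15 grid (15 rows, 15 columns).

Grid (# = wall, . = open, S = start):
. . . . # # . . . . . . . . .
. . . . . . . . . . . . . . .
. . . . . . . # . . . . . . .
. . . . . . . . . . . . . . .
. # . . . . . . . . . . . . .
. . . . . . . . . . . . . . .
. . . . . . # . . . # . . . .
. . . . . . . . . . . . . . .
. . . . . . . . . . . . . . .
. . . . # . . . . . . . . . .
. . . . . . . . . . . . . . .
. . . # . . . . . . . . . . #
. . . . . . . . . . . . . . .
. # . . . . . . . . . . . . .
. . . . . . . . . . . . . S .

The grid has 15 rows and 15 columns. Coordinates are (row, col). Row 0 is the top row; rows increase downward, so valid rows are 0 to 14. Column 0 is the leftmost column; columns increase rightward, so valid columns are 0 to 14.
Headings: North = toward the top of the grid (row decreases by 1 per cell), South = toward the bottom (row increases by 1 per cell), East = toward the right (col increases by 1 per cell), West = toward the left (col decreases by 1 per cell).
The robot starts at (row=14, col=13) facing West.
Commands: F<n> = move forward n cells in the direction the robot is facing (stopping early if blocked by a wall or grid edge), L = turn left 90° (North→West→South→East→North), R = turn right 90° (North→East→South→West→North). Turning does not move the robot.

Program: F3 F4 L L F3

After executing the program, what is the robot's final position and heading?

Answer: Final position: (row=14, col=9), facing East

Derivation:
Start: (row=14, col=13), facing West
  F3: move forward 3, now at (row=14, col=10)
  F4: move forward 4, now at (row=14, col=6)
  L: turn left, now facing South
  L: turn left, now facing East
  F3: move forward 3, now at (row=14, col=9)
Final: (row=14, col=9), facing East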